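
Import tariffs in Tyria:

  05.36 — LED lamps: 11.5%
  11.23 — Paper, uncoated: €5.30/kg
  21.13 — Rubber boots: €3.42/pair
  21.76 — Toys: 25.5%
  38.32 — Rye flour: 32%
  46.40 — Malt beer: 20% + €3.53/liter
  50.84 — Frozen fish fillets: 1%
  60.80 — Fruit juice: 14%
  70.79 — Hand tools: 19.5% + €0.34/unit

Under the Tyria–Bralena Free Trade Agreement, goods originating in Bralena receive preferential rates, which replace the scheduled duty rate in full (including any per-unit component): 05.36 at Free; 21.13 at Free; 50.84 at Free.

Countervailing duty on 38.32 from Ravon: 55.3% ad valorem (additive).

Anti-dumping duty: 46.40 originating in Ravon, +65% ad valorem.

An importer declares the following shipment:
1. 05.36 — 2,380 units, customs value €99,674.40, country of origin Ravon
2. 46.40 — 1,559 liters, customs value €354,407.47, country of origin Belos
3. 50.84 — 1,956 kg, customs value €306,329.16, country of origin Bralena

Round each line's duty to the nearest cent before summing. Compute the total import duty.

€87,847.32

Line 1 (05.36, Ravon, 2,380 units, €99,674.40):
Base rate for 05.36 is 11.5%.
05.36 has an FTA preferential rate, but origin Ravon is not Bralena; base rate stands.
Duty = €99,674.40 × 11.5% = €11,462.56.
Line 2 (46.40, Belos, 1,559 liters, €354,407.47):
Base rate for 46.40 is 20% + €3.53/liter.
The additional-duty order on 46.40 targets Ravon, not Belos; it does not apply.
Duty = €354,407.47 × 20% + 1,559 × €3.53 = €76,384.76.
Line 3 (50.84, Bralena, 1,956 kg, €306,329.16):
Base rate for 50.84 is 1%.
Origin Bralena qualifies under the Tyria–Bralena agreement and 50.84 is covered: preferential rate Free applies instead.
Duty = €306,329.16 × 0% = €0.00.
Total = €11,462.56 + €76,384.76 + €0.00 = €87,847.32.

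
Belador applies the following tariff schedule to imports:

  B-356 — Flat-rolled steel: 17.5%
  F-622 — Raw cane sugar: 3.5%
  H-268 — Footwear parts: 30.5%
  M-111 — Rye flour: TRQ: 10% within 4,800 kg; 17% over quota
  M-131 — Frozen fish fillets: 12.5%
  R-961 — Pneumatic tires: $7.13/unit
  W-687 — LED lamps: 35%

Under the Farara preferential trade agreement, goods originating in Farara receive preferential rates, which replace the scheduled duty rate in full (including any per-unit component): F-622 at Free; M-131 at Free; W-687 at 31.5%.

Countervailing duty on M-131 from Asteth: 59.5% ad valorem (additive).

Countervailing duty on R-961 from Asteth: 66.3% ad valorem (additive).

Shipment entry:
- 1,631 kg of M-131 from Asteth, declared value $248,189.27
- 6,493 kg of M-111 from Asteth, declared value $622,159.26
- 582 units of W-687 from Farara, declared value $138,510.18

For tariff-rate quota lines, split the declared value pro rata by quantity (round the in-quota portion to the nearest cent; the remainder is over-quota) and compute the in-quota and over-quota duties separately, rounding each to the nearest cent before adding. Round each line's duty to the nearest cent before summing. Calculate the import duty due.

$295,898.53

Line 1 (M-131, Asteth, 1,631 kg, $248,189.27):
Base rate for M-131 is 12.5%.
M-131 has an FTA preferential rate, but origin Asteth is not Farara; base rate stands.
Additional duty on M-131 from Asteth: +59.5%. Applied ad valorem rate: 12.5% + 59.5% = 72%.
Duty = $248,189.27 × 72% = $178,696.27.
Line 2 (M-111, Asteth, 6,493 kg, $622,159.26):
Code M-111 is under a tariff-rate quota (threshold 4,800 kg). In-quota: 4,800 kg at 10%; over-quota: 1,693 kg at 17%.
Pro-rata value split: in-quota = $622,159.26 × 4,800/6,493 = $459,936.00; over-quota = $622,159.26 − $459,936.00 = $162,223.26.
In-quota duty = $459,936.00 × 10% = $45,993.60. Over-quota duty = $162,223.26 × 17% = $27,577.95.
Line duty = $45,993.60 + $27,577.95 = $73,571.55.
Line 3 (W-687, Farara, 582 units, $138,510.18):
Base rate for W-687 is 35%.
Origin Farara qualifies under the Belador–Farara agreement and W-687 is covered: preferential rate 31.5% applies instead.
Duty = $138,510.18 × 31.5% = $43,630.71.
Total = $178,696.27 + $73,571.55 + $43,630.71 = $295,898.53.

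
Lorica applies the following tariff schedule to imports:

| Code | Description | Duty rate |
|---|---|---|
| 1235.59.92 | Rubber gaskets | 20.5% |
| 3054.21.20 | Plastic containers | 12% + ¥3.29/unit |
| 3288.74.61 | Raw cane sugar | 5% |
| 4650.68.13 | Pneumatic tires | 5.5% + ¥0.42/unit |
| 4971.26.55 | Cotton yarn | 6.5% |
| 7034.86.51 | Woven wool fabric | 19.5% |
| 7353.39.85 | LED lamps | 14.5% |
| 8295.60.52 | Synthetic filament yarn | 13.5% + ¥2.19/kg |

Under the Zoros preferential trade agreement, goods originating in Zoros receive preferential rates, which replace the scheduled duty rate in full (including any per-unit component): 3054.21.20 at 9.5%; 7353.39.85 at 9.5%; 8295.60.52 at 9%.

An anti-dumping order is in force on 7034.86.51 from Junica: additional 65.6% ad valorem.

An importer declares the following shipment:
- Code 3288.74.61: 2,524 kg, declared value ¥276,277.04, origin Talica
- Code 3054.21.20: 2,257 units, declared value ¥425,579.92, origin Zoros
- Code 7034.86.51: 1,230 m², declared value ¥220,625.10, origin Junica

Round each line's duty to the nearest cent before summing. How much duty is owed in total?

Line 1 (3288.74.61, Talica, 2,524 kg, ¥276,277.04):
Base rate for 3288.74.61 is 5%.
Duty = ¥276,277.04 × 5% = ¥13,813.85.
Line 2 (3054.21.20, Zoros, 2,257 units, ¥425,579.92):
Base rate for 3054.21.20 is 12% + ¥3.29/unit.
Origin Zoros qualifies under the Lorica–Zoros agreement and 3054.21.20 is covered: preferential rate 9.5% applies instead.
Duty = ¥425,579.92 × 9.5% = ¥40,430.09.
Line 3 (7034.86.51, Junica, 1,230 m², ¥220,625.10):
Base rate for 7034.86.51 is 19.5%.
Additional duty on 7034.86.51 from Junica: +65.6%. Applied ad valorem rate: 19.5% + 65.6% = 85.1%.
Duty = ¥220,625.10 × 85.1% = ¥187,751.96.
Total = ¥13,813.85 + ¥40,430.09 + ¥187,751.96 = ¥241,995.90.

¥241,995.90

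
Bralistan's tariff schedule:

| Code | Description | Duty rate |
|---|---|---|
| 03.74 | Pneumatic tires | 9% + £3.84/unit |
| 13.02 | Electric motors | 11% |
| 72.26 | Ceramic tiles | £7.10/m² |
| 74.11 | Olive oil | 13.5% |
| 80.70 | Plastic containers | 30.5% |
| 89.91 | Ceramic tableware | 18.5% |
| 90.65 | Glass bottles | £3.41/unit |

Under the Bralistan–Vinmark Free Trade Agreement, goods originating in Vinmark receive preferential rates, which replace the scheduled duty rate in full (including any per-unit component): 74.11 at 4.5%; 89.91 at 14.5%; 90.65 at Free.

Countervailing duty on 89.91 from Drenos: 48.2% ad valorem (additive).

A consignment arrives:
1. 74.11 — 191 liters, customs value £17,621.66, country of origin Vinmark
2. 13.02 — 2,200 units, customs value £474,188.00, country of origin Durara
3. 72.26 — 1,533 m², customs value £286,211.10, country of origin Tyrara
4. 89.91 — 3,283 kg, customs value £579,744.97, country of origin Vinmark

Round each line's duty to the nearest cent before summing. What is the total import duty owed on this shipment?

Line 1 (74.11, Vinmark, 191 liters, £17,621.66):
Base rate for 74.11 is 13.5%.
Origin Vinmark qualifies under the Bralistan–Vinmark agreement and 74.11 is covered: preferential rate 4.5% applies instead.
Duty = £17,621.66 × 4.5% = £792.97.
Line 2 (13.02, Durara, 2,200 units, £474,188.00):
Base rate for 13.02 is 11%.
Duty = £474,188.00 × 11% = £52,160.68.
Line 3 (72.26, Tyrara, 1,533 m², £286,211.10):
Base rate for 72.26 is £7.10/m².
Duty = 1,533 × £7.10 = £10,884.30.
Line 4 (89.91, Vinmark, 3,283 kg, £579,744.97):
Base rate for 89.91 is 18.5%.
Origin Vinmark qualifies under the Bralistan–Vinmark agreement and 89.91 is covered: preferential rate 14.5% applies instead.
The additional-duty order on 89.91 targets Drenos, not Vinmark; it does not apply.
Duty = £579,744.97 × 14.5% = £84,063.02.
Total = £792.97 + £52,160.68 + £10,884.30 + £84,063.02 = £147,900.97.

£147,900.97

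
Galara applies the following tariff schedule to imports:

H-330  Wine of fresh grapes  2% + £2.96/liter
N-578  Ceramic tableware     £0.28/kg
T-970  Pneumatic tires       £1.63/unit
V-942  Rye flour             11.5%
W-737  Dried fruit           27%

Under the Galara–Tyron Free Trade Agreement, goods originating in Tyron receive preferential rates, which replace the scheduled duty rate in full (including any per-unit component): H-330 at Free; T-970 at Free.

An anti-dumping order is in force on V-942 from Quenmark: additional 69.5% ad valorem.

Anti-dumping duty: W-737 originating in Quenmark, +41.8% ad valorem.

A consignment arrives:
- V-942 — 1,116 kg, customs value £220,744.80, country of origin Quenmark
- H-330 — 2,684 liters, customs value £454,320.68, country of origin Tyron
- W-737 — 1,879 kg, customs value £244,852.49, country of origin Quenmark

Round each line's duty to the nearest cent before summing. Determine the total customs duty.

Line 1 (V-942, Quenmark, 1,116 kg, £220,744.80):
Base rate for V-942 is 11.5%.
Additional duty on V-942 from Quenmark: +69.5%. Applied ad valorem rate: 11.5% + 69.5% = 81%.
Duty = £220,744.80 × 81% = £178,803.29.
Line 2 (H-330, Tyron, 2,684 liters, £454,320.68):
Base rate for H-330 is 2% + £2.96/liter.
Origin Tyron qualifies under the Galara–Tyron agreement and H-330 is covered: preferential rate Free applies instead.
Duty = £454,320.68 × 0% = £0.00.
Line 3 (W-737, Quenmark, 1,879 kg, £244,852.49):
Base rate for W-737 is 27%.
Additional duty on W-737 from Quenmark: +41.8%. Applied ad valorem rate: 27% + 41.8% = 68.8%.
Duty = £244,852.49 × 68.8% = £168,458.51.
Total = £178,803.29 + £0.00 + £168,458.51 = £347,261.80.

£347,261.80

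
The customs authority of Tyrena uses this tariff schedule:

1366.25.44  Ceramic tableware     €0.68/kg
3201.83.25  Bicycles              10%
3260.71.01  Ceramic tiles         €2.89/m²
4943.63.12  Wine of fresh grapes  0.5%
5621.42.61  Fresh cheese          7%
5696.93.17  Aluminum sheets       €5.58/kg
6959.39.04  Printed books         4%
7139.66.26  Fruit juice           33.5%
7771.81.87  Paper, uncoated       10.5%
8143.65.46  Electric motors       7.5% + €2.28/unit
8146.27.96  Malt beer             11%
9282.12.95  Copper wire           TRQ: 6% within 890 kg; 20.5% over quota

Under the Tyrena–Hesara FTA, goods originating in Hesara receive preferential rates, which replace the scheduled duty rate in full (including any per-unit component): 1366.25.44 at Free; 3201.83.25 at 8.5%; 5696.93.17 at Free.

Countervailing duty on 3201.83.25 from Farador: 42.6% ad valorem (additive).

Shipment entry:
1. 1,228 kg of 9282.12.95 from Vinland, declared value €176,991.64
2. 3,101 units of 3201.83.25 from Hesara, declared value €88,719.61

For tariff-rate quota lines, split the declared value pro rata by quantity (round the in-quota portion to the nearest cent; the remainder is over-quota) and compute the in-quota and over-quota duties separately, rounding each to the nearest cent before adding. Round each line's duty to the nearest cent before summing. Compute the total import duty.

€25,224.48

Line 1 (9282.12.95, Vinland, 1,228 kg, €176,991.64):
Code 9282.12.95 is under a tariff-rate quota (threshold 890 kg). In-quota: 890 kg at 6%; over-quota: 338 kg at 20.5%.
Pro-rata value split: in-quota = €176,991.64 × 890/1,228 = €128,275.70; over-quota = €176,991.64 − €128,275.70 = €48,715.94.
In-quota duty = €128,275.70 × 6% = €7,696.54. Over-quota duty = €48,715.94 × 20.5% = €9,986.77.
Line duty = €7,696.54 + €9,986.77 = €17,683.31.
Line 2 (3201.83.25, Hesara, 3,101 units, €88,719.61):
Base rate for 3201.83.25 is 10%.
Origin Hesara qualifies under the Tyrena–Hesara agreement and 3201.83.25 is covered: preferential rate 8.5% applies instead.
The additional-duty order on 3201.83.25 targets Farador, not Hesara; it does not apply.
Duty = €88,719.61 × 8.5% = €7,541.17.
Total = €17,683.31 + €7,541.17 = €25,224.48.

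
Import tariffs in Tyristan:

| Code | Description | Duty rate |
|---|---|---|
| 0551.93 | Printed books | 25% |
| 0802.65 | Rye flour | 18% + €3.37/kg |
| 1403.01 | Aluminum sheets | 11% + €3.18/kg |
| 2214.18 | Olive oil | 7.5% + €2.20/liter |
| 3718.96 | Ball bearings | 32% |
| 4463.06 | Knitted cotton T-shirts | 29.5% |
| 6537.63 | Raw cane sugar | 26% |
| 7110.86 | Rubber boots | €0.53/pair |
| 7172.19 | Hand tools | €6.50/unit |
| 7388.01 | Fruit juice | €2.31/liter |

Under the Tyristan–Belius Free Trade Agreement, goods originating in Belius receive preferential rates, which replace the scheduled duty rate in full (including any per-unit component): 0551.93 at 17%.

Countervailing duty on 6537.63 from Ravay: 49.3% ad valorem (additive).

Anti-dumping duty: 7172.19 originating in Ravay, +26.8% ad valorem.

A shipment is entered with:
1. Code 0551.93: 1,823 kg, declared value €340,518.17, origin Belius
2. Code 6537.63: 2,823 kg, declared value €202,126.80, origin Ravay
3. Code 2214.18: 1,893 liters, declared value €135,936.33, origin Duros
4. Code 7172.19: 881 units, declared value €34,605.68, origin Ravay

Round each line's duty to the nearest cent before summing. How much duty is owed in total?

€239,450.21

Line 1 (0551.93, Belius, 1,823 kg, €340,518.17):
Base rate for 0551.93 is 25%.
Origin Belius qualifies under the Tyristan–Belius agreement and 0551.93 is covered: preferential rate 17% applies instead.
Duty = €340,518.17 × 17% = €57,888.09.
Line 2 (6537.63, Ravay, 2,823 kg, €202,126.80):
Base rate for 6537.63 is 26%.
Additional duty on 6537.63 from Ravay: +49.3%. Applied ad valorem rate: 26% + 49.3% = 75.3%.
Duty = €202,126.80 × 75.3% = €152,201.48.
Line 3 (2214.18, Duros, 1,893 liters, €135,936.33):
Base rate for 2214.18 is 7.5% + €2.20/liter.
Duty = €135,936.33 × 7.5% + 1,893 × €2.20 = €14,359.82.
Line 4 (7172.19, Ravay, 881 units, €34,605.68):
Base rate for 7172.19 is €6.50/unit.
Additional duty on 7172.19 from Ravay: +26.8% ad valorem. Applied ad valorem rate = 26.8%.
Duty = €34,605.68 × 26.8% + 881 × €6.50 = €15,000.82.
Total = €57,888.09 + €152,201.48 + €14,359.82 + €15,000.82 = €239,450.21.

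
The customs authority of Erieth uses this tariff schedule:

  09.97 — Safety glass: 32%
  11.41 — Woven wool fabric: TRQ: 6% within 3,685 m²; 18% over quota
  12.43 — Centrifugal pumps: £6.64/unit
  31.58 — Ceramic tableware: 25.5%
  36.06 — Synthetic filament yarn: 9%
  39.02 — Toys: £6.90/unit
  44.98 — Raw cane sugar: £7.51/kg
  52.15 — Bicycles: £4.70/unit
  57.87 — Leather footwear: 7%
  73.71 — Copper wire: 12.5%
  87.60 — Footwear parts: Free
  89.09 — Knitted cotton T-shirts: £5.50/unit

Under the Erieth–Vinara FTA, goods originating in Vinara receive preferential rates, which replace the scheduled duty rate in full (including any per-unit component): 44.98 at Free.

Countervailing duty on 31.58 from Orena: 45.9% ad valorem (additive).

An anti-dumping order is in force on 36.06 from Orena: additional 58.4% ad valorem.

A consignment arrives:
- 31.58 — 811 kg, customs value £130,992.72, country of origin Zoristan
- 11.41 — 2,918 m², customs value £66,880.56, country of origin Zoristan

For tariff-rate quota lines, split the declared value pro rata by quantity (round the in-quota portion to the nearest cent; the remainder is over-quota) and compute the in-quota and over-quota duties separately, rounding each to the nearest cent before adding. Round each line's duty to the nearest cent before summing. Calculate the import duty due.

£37,415.97

Line 1 (31.58, Zoristan, 811 kg, £130,992.72):
Base rate for 31.58 is 25.5%.
The additional-duty order on 31.58 targets Orena, not Zoristan; it does not apply.
Duty = £130,992.72 × 25.5% = £33,403.14.
Line 2 (11.41, Zoristan, 2,918 m², £66,880.56):
Code 11.41 is under a tariff-rate quota (threshold 3,685 m²). Quantity 2,918 m² is within the quota, so the in-quota rate 6% applies to the full value.
Duty = £66,880.56 × 6% = £4,012.83.
Total = £33,403.14 + £4,012.83 = £37,415.97.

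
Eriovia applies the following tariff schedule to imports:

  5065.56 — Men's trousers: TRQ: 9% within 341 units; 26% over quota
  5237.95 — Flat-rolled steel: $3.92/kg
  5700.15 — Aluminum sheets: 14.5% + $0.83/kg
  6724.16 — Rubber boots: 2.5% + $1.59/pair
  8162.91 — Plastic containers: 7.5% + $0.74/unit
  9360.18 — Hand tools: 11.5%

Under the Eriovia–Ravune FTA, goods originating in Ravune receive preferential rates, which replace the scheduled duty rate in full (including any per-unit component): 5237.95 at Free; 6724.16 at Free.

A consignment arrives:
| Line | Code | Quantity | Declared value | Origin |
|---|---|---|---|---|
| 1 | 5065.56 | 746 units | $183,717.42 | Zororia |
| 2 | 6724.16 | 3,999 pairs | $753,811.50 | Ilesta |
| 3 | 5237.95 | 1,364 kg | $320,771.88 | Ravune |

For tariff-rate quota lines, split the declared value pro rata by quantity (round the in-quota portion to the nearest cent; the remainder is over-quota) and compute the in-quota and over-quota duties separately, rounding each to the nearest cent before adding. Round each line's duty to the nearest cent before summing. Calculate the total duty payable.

$58,693.96

Line 1 (5065.56, Zororia, 746 units, $183,717.42):
Code 5065.56 is under a tariff-rate quota (threshold 341 units). In-quota: 341 units at 9%; over-quota: 405 units at 26%.
Pro-rata value split: in-quota = $183,717.42 × 341/746 = $83,978.07; over-quota = $183,717.42 − $83,978.07 = $99,739.35.
In-quota duty = $83,978.07 × 9% = $7,558.03. Over-quota duty = $99,739.35 × 26% = $25,932.23.
Line duty = $7,558.03 + $25,932.23 = $33,490.26.
Line 2 (6724.16, Ilesta, 3,999 pairs, $753,811.50):
Base rate for 6724.16 is 2.5% + $1.59/pair.
6724.16 has an FTA preferential rate, but origin Ilesta is not Ravune; base rate stands.
Duty = $753,811.50 × 2.5% + 3,999 × $1.59 = $25,203.70.
Line 3 (5237.95, Ravune, 1,364 kg, $320,771.88):
Base rate for 5237.95 is $3.92/kg.
Origin Ravune qualifies under the Eriovia–Ravune agreement and 5237.95 is covered: preferential rate Free applies instead.
Duty = $320,771.88 × 0% = $0.00.
Total = $33,490.26 + $25,203.70 + $0.00 = $58,693.96.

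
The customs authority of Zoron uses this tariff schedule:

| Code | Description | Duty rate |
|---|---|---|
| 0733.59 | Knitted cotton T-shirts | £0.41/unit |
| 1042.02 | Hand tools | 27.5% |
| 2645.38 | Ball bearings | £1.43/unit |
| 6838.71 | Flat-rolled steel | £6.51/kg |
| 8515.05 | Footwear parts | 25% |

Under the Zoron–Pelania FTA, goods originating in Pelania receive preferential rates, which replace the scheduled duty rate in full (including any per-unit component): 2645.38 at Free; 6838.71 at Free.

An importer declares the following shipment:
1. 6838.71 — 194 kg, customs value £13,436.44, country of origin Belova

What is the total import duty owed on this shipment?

Line 1 (6838.71, Belova, 194 kg, £13,436.44):
Base rate for 6838.71 is £6.51/kg.
6838.71 has an FTA preferential rate, but origin Belova is not Pelania; base rate stands.
Duty = 194 × £6.51 = £1,262.94.

£1,262.94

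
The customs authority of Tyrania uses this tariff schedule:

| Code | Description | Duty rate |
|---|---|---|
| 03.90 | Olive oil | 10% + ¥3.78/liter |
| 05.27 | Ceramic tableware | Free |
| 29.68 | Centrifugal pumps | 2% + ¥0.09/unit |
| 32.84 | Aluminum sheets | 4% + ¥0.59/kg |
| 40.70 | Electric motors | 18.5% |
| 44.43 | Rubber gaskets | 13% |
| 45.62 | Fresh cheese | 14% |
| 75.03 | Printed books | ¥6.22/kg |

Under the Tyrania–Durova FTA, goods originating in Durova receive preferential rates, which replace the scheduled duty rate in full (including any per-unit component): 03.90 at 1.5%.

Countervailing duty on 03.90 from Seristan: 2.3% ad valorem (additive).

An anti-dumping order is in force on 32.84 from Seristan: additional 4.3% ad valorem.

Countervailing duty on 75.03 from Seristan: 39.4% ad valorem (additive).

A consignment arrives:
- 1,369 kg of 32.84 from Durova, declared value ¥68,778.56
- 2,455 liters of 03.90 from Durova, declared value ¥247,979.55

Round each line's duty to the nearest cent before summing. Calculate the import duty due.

¥7,278.54

Line 1 (32.84, Durova, 1,369 kg, ¥68,778.56):
Base rate for 32.84 is 4% + ¥0.59/kg.
Origin Durova is the FTA partner but 32.84 is not on the preference list; base rate stands.
The additional-duty order on 32.84 targets Seristan, not Durova; it does not apply.
Duty = ¥68,778.56 × 4% + 1,369 × ¥0.59 = ¥3,558.85.
Line 2 (03.90, Durova, 2,455 liters, ¥247,979.55):
Base rate for 03.90 is 10% + ¥3.78/liter.
Origin Durova qualifies under the Tyrania–Durova agreement and 03.90 is covered: preferential rate 1.5% applies instead.
The additional-duty order on 03.90 targets Seristan, not Durova; it does not apply.
Duty = ¥247,979.55 × 1.5% = ¥3,719.69.
Total = ¥3,558.85 + ¥3,719.69 = ¥7,278.54.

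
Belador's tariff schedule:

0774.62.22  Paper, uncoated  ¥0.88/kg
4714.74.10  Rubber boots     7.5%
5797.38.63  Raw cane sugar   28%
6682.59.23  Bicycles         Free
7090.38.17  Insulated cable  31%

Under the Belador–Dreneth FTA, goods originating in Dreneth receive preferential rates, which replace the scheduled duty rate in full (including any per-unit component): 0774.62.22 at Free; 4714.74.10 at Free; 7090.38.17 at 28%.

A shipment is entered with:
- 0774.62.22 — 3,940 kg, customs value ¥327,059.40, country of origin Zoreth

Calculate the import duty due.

¥3,467.20

Line 1 (0774.62.22, Zoreth, 3,940 kg, ¥327,059.40):
Base rate for 0774.62.22 is ¥0.88/kg.
0774.62.22 has an FTA preferential rate, but origin Zoreth is not Dreneth; base rate stands.
Duty = 3,940 × ¥0.88 = ¥3,467.20.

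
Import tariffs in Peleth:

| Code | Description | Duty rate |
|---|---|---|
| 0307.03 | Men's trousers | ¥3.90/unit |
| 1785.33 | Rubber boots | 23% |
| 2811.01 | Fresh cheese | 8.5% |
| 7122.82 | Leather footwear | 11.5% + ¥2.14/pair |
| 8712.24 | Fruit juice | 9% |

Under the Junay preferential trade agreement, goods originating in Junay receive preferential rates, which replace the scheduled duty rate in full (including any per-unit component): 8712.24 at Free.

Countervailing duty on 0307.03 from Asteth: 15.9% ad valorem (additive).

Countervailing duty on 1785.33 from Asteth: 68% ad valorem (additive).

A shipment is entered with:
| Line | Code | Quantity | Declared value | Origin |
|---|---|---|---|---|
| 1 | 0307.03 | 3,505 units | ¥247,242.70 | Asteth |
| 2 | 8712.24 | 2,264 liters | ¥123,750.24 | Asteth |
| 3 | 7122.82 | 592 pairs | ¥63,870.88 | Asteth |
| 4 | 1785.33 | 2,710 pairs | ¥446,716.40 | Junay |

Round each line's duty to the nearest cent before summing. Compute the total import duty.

¥175,475.41

Line 1 (0307.03, Asteth, 3,505 units, ¥247,242.70):
Base rate for 0307.03 is ¥3.90/unit.
Additional duty on 0307.03 from Asteth: +15.9% ad valorem. Applied ad valorem rate = 15.9%.
Duty = ¥247,242.70 × 15.9% + 3,505 × ¥3.90 = ¥52,981.09.
Line 2 (8712.24, Asteth, 2,264 liters, ¥123,750.24):
Base rate for 8712.24 is 9%.
8712.24 has an FTA preferential rate, but origin Asteth is not Junay; base rate stands.
Duty = ¥123,750.24 × 9% = ¥11,137.52.
Line 3 (7122.82, Asteth, 592 pairs, ¥63,870.88):
Base rate for 7122.82 is 11.5% + ¥2.14/pair.
Duty = ¥63,870.88 × 11.5% + 592 × ¥2.14 = ¥8,612.03.
Line 4 (1785.33, Junay, 2,710 pairs, ¥446,716.40):
Base rate for 1785.33 is 23%.
Origin Junay is the FTA partner but 1785.33 is not on the preference list; base rate stands.
The additional-duty order on 1785.33 targets Asteth, not Junay; it does not apply.
Duty = ¥446,716.40 × 23% = ¥102,744.77.
Total = ¥52,981.09 + ¥11,137.52 + ¥8,612.03 + ¥102,744.77 = ¥175,475.41.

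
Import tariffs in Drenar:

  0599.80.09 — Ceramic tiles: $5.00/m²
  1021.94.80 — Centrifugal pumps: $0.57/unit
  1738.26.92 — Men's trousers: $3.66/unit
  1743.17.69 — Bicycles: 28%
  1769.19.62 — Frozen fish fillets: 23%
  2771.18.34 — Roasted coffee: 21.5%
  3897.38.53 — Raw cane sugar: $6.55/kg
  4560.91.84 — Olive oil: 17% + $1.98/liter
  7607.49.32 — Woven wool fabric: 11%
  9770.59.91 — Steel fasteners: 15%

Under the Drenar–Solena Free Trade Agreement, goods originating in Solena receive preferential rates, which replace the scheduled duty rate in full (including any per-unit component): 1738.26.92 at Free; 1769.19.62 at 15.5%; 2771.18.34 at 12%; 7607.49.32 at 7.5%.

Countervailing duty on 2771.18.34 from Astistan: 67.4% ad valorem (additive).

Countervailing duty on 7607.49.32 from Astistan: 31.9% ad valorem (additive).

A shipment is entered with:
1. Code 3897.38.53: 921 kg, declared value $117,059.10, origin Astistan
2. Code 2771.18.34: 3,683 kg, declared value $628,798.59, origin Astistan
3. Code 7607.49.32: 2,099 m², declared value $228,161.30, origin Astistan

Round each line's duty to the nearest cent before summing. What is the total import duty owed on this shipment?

$662,915.70

Line 1 (3897.38.53, Astistan, 921 kg, $117,059.10):
Base rate for 3897.38.53 is $6.55/kg.
Duty = 921 × $6.55 = $6,032.55.
Line 2 (2771.18.34, Astistan, 3,683 kg, $628,798.59):
Base rate for 2771.18.34 is 21.5%.
2771.18.34 has an FTA preferential rate, but origin Astistan is not Solena; base rate stands.
Additional duty on 2771.18.34 from Astistan: +67.4%. Applied ad valorem rate: 21.5% + 67.4% = 88.9%.
Duty = $628,798.59 × 88.9% = $559,001.95.
Line 3 (7607.49.32, Astistan, 2,099 m², $228,161.30):
Base rate for 7607.49.32 is 11%.
7607.49.32 has an FTA preferential rate, but origin Astistan is not Solena; base rate stands.
Additional duty on 7607.49.32 from Astistan: +31.9%. Applied ad valorem rate: 11% + 31.9% = 42.9%.
Duty = $228,161.30 × 42.9% = $97,881.20.
Total = $6,032.55 + $559,001.95 + $97,881.20 = $662,915.70.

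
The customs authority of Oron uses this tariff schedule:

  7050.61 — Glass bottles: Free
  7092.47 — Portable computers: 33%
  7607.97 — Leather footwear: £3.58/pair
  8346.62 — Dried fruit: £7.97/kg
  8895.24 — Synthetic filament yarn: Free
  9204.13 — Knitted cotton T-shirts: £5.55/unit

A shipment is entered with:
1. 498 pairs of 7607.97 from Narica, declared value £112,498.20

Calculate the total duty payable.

Line 1 (7607.97, Narica, 498 pairs, £112,498.20):
Base rate for 7607.97 is £3.58/pair.
Duty = 498 × £3.58 = £1,782.84.

£1,782.84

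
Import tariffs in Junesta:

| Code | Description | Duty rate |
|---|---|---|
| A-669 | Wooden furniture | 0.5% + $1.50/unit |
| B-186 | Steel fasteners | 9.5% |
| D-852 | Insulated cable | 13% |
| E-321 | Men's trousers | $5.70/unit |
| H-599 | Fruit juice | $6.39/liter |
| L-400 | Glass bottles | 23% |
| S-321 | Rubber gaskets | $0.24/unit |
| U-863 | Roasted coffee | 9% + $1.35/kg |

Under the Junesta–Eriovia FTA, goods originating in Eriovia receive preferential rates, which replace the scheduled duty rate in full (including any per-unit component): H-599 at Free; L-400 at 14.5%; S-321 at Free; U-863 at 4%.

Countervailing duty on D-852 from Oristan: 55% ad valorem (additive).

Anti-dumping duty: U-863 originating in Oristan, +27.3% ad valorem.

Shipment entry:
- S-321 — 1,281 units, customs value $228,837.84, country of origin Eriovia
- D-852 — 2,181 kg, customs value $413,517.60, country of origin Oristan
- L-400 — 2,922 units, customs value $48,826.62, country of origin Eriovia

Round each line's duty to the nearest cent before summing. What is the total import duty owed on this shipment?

$288,271.83

Line 1 (S-321, Eriovia, 1,281 units, $228,837.84):
Base rate for S-321 is $0.24/unit.
Origin Eriovia qualifies under the Junesta–Eriovia agreement and S-321 is covered: preferential rate Free applies instead.
Duty = $228,837.84 × 0% = $0.00.
Line 2 (D-852, Oristan, 2,181 kg, $413,517.60):
Base rate for D-852 is 13%.
Additional duty on D-852 from Oristan: +55%. Applied ad valorem rate: 13% + 55% = 68%.
Duty = $413,517.60 × 68% = $281,191.97.
Line 3 (L-400, Eriovia, 2,922 units, $48,826.62):
Base rate for L-400 is 23%.
Origin Eriovia qualifies under the Junesta–Eriovia agreement and L-400 is covered: preferential rate 14.5% applies instead.
Duty = $48,826.62 × 14.5% = $7,079.86.
Total = $0.00 + $281,191.97 + $7,079.86 = $288,271.83.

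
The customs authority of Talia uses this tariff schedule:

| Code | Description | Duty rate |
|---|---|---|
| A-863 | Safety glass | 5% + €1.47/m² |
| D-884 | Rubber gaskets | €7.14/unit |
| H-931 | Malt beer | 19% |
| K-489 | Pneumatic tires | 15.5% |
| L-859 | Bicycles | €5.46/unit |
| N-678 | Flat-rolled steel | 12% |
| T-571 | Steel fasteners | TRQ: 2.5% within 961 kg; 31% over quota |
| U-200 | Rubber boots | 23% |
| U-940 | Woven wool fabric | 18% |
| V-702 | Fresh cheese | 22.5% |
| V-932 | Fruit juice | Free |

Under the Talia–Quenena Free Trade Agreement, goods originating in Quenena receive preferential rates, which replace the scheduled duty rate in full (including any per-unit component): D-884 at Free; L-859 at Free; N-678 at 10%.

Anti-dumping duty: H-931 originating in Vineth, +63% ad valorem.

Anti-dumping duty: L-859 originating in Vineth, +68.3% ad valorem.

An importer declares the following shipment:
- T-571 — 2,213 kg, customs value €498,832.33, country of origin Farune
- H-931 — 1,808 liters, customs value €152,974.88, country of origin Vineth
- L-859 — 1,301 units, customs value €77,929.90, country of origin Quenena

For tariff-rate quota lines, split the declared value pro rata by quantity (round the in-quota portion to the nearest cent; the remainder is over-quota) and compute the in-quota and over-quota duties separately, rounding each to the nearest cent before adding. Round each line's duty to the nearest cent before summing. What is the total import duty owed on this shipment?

€218,341.01

Line 1 (T-571, Farune, 2,213 kg, €498,832.33):
Code T-571 is under a tariff-rate quota (threshold 961 kg). In-quota: 961 kg at 2.5%; over-quota: 1,252 kg at 31%.
Pro-rata value split: in-quota = €498,832.33 × 961/2,213 = €216,619.01; over-quota = €498,832.33 − €216,619.01 = €282,213.32.
In-quota duty = €216,619.01 × 2.5% = €5,415.48. Over-quota duty = €282,213.32 × 31% = €87,486.13.
Line duty = €5,415.48 + €87,486.13 = €92,901.61.
Line 2 (H-931, Vineth, 1,808 liters, €152,974.88):
Base rate for H-931 is 19%.
Additional duty on H-931 from Vineth: +63%. Applied ad valorem rate: 19% + 63% = 82%.
Duty = €152,974.88 × 82% = €125,439.40.
Line 3 (L-859, Quenena, 1,301 units, €77,929.90):
Base rate for L-859 is €5.46/unit.
Origin Quenena qualifies under the Talia–Quenena agreement and L-859 is covered: preferential rate Free applies instead.
The additional-duty order on L-859 targets Vineth, not Quenena; it does not apply.
Duty = €77,929.90 × 0% = €0.00.
Total = €92,901.61 + €125,439.40 + €0.00 = €218,341.01.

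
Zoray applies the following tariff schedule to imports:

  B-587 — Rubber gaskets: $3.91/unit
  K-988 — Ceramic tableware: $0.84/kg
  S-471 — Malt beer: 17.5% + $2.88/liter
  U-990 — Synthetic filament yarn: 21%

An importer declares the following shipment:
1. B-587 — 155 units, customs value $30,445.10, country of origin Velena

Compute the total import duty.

Line 1 (B-587, Velena, 155 units, $30,445.10):
Base rate for B-587 is $3.91/unit.
Duty = 155 × $3.91 = $606.05.

$606.05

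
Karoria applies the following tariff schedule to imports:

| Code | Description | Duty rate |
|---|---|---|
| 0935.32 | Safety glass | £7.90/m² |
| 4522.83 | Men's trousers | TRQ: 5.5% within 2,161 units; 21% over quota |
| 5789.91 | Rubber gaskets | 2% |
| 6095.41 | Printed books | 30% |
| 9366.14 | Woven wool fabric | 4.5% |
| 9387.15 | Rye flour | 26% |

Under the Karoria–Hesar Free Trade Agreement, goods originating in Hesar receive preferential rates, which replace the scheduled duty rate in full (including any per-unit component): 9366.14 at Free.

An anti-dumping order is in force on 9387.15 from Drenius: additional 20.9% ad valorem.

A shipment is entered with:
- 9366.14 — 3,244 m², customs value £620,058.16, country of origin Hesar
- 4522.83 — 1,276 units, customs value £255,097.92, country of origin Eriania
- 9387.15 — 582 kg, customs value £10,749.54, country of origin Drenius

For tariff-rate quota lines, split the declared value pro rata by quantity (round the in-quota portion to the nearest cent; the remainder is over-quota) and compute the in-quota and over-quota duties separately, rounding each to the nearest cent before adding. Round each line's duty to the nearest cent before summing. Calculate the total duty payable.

£19,071.92

Line 1 (9366.14, Hesar, 3,244 m², £620,058.16):
Base rate for 9366.14 is 4.5%.
Origin Hesar qualifies under the Karoria–Hesar agreement and 9366.14 is covered: preferential rate Free applies instead.
Duty = £620,058.16 × 0% = £0.00.
Line 2 (4522.83, Eriania, 1,276 units, £255,097.92):
Code 4522.83 is under a tariff-rate quota (threshold 2,161 units). Quantity 1,276 units is within the quota, so the in-quota rate 5.5% applies to the full value.
Duty = £255,097.92 × 5.5% = £14,030.39.
Line 3 (9387.15, Drenius, 582 kg, £10,749.54):
Base rate for 9387.15 is 26%.
Additional duty on 9387.15 from Drenius: +20.9%. Applied ad valorem rate: 26% + 20.9% = 46.9%.
Duty = £10,749.54 × 46.9% = £5,041.53.
Total = £0.00 + £14,030.39 + £5,041.53 = £19,071.92.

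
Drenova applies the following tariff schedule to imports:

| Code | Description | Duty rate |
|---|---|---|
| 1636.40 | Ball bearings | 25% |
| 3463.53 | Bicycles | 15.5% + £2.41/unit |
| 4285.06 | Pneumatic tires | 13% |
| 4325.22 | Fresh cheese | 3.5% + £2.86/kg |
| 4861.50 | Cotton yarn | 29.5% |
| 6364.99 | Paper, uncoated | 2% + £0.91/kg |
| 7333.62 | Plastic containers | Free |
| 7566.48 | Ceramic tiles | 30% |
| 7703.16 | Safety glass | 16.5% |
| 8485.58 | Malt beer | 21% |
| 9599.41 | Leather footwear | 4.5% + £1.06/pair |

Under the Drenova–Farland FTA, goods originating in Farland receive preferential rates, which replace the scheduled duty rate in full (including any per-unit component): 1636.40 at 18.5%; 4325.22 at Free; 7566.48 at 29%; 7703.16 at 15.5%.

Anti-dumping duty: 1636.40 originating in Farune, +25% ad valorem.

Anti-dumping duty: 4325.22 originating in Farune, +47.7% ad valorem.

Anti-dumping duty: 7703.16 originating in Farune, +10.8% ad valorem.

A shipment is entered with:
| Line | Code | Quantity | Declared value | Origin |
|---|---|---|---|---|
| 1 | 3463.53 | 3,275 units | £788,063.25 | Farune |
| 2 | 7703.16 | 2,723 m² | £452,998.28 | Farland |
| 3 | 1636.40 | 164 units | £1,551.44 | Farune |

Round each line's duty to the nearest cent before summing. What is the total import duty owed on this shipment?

£201,033.00

Line 1 (3463.53, Farune, 3,275 units, £788,063.25):
Base rate for 3463.53 is 15.5% + £2.41/unit.
Duty = £788,063.25 × 15.5% + 3,275 × £2.41 = £130,042.55.
Line 2 (7703.16, Farland, 2,723 m², £452,998.28):
Base rate for 7703.16 is 16.5%.
Origin Farland qualifies under the Drenova–Farland agreement and 7703.16 is covered: preferential rate 15.5% applies instead.
The additional-duty order on 7703.16 targets Farune, not Farland; it does not apply.
Duty = £452,998.28 × 15.5% = £70,214.73.
Line 3 (1636.40, Farune, 164 units, £1,551.44):
Base rate for 1636.40 is 25%.
1636.40 has an FTA preferential rate, but origin Farune is not Farland; base rate stands.
Additional duty on 1636.40 from Farune: +25%. Applied ad valorem rate: 25% + 25% = 50%.
Duty = £1,551.44 × 50% = £775.72.
Total = £130,042.55 + £70,214.73 + £775.72 = £201,033.00.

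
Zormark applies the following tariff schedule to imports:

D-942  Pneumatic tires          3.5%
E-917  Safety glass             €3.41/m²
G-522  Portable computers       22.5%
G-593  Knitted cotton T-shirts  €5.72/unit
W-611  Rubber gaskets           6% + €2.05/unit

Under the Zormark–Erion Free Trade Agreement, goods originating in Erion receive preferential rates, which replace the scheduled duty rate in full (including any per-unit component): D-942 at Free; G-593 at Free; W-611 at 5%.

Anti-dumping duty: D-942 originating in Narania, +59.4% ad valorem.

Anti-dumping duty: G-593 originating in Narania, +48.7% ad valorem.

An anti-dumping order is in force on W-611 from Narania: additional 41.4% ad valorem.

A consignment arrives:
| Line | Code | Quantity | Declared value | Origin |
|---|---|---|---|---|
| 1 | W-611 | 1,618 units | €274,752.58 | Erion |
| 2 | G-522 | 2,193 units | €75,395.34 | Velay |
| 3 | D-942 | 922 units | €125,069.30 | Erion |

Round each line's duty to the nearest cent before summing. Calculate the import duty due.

€30,701.58

Line 1 (W-611, Erion, 1,618 units, €274,752.58):
Base rate for W-611 is 6% + €2.05/unit.
Origin Erion qualifies under the Zormark–Erion agreement and W-611 is covered: preferential rate 5% applies instead.
The additional-duty order on W-611 targets Narania, not Erion; it does not apply.
Duty = €274,752.58 × 5% = €13,737.63.
Line 2 (G-522, Velay, 2,193 units, €75,395.34):
Base rate for G-522 is 22.5%.
Duty = €75,395.34 × 22.5% = €16,963.95.
Line 3 (D-942, Erion, 922 units, €125,069.30):
Base rate for D-942 is 3.5%.
Origin Erion qualifies under the Zormark–Erion agreement and D-942 is covered: preferential rate Free applies instead.
The additional-duty order on D-942 targets Narania, not Erion; it does not apply.
Duty = €125,069.30 × 0% = €0.00.
Total = €13,737.63 + €16,963.95 + €0.00 = €30,701.58.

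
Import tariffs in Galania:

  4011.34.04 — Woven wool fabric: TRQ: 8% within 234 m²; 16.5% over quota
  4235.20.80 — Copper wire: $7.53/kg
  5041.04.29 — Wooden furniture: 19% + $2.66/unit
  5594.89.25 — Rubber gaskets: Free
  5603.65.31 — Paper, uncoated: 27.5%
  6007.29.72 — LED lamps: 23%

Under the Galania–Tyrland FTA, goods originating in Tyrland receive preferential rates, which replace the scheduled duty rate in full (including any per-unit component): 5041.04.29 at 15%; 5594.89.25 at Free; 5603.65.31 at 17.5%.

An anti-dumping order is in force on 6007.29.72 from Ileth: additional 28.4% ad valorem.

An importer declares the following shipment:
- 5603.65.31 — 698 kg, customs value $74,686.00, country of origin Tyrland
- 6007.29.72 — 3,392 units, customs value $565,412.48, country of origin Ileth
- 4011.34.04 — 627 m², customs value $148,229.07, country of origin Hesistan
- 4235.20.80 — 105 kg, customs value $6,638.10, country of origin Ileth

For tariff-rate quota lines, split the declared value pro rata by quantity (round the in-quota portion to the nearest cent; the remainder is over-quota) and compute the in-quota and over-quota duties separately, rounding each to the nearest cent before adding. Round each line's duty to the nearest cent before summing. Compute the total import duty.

$324,238.32

Line 1 (5603.65.31, Tyrland, 698 kg, $74,686.00):
Base rate for 5603.65.31 is 27.5%.
Origin Tyrland qualifies under the Galania–Tyrland agreement and 5603.65.31 is covered: preferential rate 17.5% applies instead.
Duty = $74,686.00 × 17.5% = $13,070.05.
Line 2 (6007.29.72, Ileth, 3,392 units, $565,412.48):
Base rate for 6007.29.72 is 23%.
Additional duty on 6007.29.72 from Ileth: +28.4%. Applied ad valorem rate: 23% + 28.4% = 51.4%.
Duty = $565,412.48 × 51.4% = $290,622.01.
Line 3 (4011.34.04, Hesistan, 627 m², $148,229.07):
Code 4011.34.04 is under a tariff-rate quota (threshold 234 m²). In-quota: 234 m² at 8%; over-quota: 393 m² at 16.5%.
Pro-rata value split: in-quota = $148,229.07 × 234/627 = $55,319.94; over-quota = $148,229.07 − $55,319.94 = $92,909.13.
In-quota duty = $55,319.94 × 8% = $4,425.60. Over-quota duty = $92,909.13 × 16.5% = $15,330.01.
Line duty = $4,425.60 + $15,330.01 = $19,755.61.
Line 4 (4235.20.80, Ileth, 105 kg, $6,638.10):
Base rate for 4235.20.80 is $7.53/kg.
Duty = 105 × $7.53 = $790.65.
Total = $13,070.05 + $290,622.01 + $19,755.61 + $790.65 = $324,238.32.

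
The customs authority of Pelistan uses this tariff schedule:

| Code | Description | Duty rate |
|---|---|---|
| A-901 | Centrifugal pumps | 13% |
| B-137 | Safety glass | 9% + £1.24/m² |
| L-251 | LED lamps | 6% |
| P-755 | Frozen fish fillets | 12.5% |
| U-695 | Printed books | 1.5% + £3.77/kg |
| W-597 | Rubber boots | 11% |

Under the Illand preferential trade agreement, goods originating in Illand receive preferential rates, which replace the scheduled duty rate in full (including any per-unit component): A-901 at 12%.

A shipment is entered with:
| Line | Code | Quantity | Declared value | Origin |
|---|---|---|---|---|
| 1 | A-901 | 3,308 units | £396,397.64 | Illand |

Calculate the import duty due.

Line 1 (A-901, Illand, 3,308 units, £396,397.64):
Base rate for A-901 is 13%.
Origin Illand qualifies under the Pelistan–Illand agreement and A-901 is covered: preferential rate 12% applies instead.
Duty = £396,397.64 × 12% = £47,567.72.

£47,567.72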